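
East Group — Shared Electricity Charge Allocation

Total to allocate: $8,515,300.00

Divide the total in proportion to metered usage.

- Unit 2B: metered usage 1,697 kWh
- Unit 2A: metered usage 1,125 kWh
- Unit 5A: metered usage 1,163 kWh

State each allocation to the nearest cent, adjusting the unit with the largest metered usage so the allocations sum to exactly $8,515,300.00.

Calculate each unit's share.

Total metered usage = 1,697 + 1,125 + 1,163 = 3,985.
Pro-rata amounts: Unit 2B 3,626,214.3287; Unit 2A 2,403,942.9109; Unit 5A 2,485,142.7604.
Rounded to nearest cent: Unit 2B $3,626,214.33; Unit 2A $2,403,942.91; Unit 5A $2,485,142.76. Sum = $8,515,300.00.
No rounding difference to absorb.

Unit 2B: $3,626,214.33; Unit 2A: $2,403,942.91; Unit 5A: $2,485,142.76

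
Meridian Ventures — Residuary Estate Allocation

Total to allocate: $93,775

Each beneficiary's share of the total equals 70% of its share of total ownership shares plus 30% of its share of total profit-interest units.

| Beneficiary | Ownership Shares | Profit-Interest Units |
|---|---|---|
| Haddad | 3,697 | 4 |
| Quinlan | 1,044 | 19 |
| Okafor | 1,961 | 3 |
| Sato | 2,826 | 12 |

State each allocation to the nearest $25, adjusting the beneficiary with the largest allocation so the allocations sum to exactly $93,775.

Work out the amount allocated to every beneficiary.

Totals — ownership shares 9,528, profit-interest units 38.
Blended shares (70% ownership shares + 30% profit-interest units): Haddad 0.3032; Quinlan 0.2267; Okafor 0.1678; Sato 0.3024.
Unrounded shares: Haddad 28,431.54; Quinlan 21,258.82; Okafor 15,731.16; Sato 28,353.48.
At nearest $25: Haddad $28,425; Quinlan $21,250; Okafor $15,725; Sato $28,350. Sum = $93,750.
Difference $93,775 − $93,750 = +$25 applied to largest allocation (Haddad): Haddad becomes $28,450.

Haddad: $28,450; Quinlan: $21,250; Okafor: $15,725; Sato: $28,350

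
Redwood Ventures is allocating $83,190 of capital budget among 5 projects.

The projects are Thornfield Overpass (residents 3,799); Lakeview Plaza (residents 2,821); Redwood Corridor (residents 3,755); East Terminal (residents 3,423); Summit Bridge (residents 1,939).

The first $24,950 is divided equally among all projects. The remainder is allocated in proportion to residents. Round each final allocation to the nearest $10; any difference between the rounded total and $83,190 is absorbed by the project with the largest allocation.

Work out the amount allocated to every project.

Thornfield Overpass: $19,040 | Lakeview Plaza: $15,430 | Redwood Corridor: $18,890 | East Terminal: $17,660 | Summit Bridge: $12,170

Equal tier: $24,950 ÷ 5 = $4,990 apiece.
Remainder $58,240 by residents (total 15,737): Thornfield Overpass 14,059.46 → $14,060; Lakeview Plaza 10,440.05 → $10,440; Redwood Corridor 13,896.63 → $13,900; East Terminal 12,667.95 → $12,670; Summit Bridge 7,175.91 → $7,180.
Rounding difference −$10 on remainder applied to Thornfield Overpass.
Totals: Thornfield Overpass $4,990 + $14,050 = $19,040; Lakeview Plaza $4,990 + $10,440 = $15,430; Redwood Corridor $4,990 + $13,900 = $18,890; East Terminal $4,990 + $12,670 = $17,660; Summit Bridge $4,990 + $7,180 = $12,170.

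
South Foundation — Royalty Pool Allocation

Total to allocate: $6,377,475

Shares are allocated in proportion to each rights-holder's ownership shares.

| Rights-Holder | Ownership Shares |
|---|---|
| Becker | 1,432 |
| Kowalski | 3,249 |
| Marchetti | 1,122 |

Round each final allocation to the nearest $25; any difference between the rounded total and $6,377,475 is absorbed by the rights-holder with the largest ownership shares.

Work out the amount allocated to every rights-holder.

Sum of ownership shares: 1,432 + 3,249 + 1,122 = 5,803.
Raw shares: Becker 1,573,762.57; Kowalski 3,570,638.68; Marchetti 1,233,073.75.
At nearest $25: Becker $1,573,775; Kowalski $3,570,650; Marchetti $1,233,075. Sum = $6,377,500.
Difference $6,377,475 − $6,377,500 = −$25 applied to largest ownership shares (Kowalski): Kowalski becomes $3,570,625.

Becker: $1,573,775 | Kowalski: $3,570,625 | Marchetti: $1,233,075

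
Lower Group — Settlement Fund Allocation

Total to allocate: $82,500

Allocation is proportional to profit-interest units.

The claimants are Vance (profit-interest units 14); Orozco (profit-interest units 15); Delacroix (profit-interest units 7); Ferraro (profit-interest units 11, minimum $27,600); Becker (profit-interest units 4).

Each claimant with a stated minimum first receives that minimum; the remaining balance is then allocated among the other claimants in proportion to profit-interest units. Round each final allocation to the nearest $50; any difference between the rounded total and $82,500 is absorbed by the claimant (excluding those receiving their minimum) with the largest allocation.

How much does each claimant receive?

Vance: $19,200 | Orozco: $20,600 | Delacroix: $9,600 | Ferraro: $27,600 | Becker: $5,500

Guaranteed amounts: Ferraro $27,600. Residual $54,900.
Residual split over remaining profit-interest units 40: Vance 19,215.00 → $19,200; Orozco 20,587.50 → $20,600; Delacroix 9,607.50 → $9,600; Becker 5,490.00 → $5,500.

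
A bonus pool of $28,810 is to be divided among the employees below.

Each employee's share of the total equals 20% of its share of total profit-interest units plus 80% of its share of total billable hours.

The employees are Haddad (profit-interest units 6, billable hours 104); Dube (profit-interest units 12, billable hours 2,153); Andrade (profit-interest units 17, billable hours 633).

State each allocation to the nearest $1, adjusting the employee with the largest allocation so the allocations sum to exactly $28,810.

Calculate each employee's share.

Profit-interest units total 35; billable hours total 2,890.
Composite weights (20% profit-interest units + 80% billable hours): Haddad 0.0631; Dube 0.6646; Andrade 0.2724.
Pro-rata amounts: Haddad 1,817.18; Dube 19,145.90; Andrade 7,846.92.
At nearest $1: Haddad $1,817; Dube $19,146; Andrade $7,847. Sum = $28,810.
Sum already equals the total — no adjustment.

Haddad: $1,817 · Dube: $19,146 · Andrade: $7,847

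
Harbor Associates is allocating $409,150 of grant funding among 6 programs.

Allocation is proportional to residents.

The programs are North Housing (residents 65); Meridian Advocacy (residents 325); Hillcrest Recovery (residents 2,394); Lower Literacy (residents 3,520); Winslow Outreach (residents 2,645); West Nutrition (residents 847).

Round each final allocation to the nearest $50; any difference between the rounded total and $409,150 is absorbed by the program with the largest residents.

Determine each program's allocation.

North Housing: $2,700 · Meridian Advocacy: $13,550 · Hillcrest Recovery: $100,000 · Lower Literacy: $147,050 · Winslow Outreach: $110,450 · West Nutrition: $35,400

Combined residents = 9,796.
Unrounded shares: North Housing 65/9,796 × $409,150 = 2,714.86; Meridian Advocacy 325/9,796 × $409,150 = 13,574.29; Hillcrest Recovery 2,394/9,796 × $409,150 = 99,990.31; Lower Literacy 3,520/9,796 × $409,150 = 147,020.01; Winslow Outreach 2,645/9,796 × $409,150 = 110,473.84; West Nutrition 847/9,796 × $409,150 = 35,376.69.
At nearest $50: North Housing $2,700; Meridian Advocacy $13,550; Hillcrest Recovery $100,000; Lower Literacy $147,000; Winslow Outreach $110,450; West Nutrition $35,400. Sum = $409,100.
Difference $409,150 − $409,100 = +$50 applied to largest residents (Lower Literacy): Lower Literacy becomes $147,050.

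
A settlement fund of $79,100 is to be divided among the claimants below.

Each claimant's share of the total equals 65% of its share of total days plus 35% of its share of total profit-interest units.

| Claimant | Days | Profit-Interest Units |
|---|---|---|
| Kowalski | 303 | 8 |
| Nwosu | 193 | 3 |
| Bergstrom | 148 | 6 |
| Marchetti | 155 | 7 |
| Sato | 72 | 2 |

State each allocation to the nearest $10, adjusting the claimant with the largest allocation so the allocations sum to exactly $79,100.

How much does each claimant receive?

Kowalski: $26,400 · Nwosu: $14,590 · Bergstrom: $15,130 · Marchetti: $16,600 · Sato: $6,380

Days total 871; profit-interest units total 26.
Composite weights (65% days + 35% profit-interest units): Kowalski 0.3338; Nwosu 0.1844; Bergstrom 0.1912; Marchetti 0.2099; Sato 0.0807.
Raw shares: Kowalski 26,404.51; Nwosu 14,587.18; Bergstrom 15,125.26; Marchetti 16,603.28; Sato 6,379.76.
Rounded to nearest $10: Kowalski $26,400; Nwosu $14,590; Bergstrom $15,130; Marchetti $16,600; Sato $6,380. Sum = $79,100.
No rounding difference to absorb.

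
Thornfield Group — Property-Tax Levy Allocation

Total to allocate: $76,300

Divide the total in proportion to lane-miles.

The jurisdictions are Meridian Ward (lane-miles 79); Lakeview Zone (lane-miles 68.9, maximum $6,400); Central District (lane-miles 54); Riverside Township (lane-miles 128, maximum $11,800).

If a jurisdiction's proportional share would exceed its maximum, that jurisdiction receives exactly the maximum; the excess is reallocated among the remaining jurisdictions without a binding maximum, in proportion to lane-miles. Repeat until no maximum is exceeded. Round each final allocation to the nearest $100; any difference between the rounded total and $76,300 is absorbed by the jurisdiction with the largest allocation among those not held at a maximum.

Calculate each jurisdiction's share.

Meridian Ward: $34,500; Lakeview Zone: $6,400; Central District: $23,600; Riverside Township: $11,800

Total lane-miles = 329.9.
Pro-rata shares before constraints: Meridian Ward 18,271.29; Lakeview Zone 15,935.34; Central District 12,489.24; Riverside Township 29,604.12.
Capped: Lakeview Zone ($6,400), Riverside Township ($11,800); balance $58,100 reallocated over remaining lane-miles 133.
Redistributed shares: Meridian Ward 34,510.53 → $34,500; Central District 23,589.47 → $23,600.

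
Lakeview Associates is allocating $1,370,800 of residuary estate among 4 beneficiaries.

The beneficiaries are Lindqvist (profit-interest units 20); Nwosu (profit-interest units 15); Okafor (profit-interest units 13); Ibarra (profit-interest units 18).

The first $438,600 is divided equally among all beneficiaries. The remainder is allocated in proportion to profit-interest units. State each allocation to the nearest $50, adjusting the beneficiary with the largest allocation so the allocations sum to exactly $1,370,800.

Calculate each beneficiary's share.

Lindqvist: $392,150 · Nwosu: $321,500 · Okafor: $293,250 · Ibarra: $363,900

First tranche $438,600 split equally: $109,650 each.
Remainder $932,200 by profit-interest units (total 66): Lindqvist 282,484.85 → $282,500; Nwosu 211,863.64 → $211,850; Okafor 183,615.15 → $183,600; Ibarra 254,236.36 → $254,250.
Totals: Lindqvist $109,650 + $282,500 = $392,150; Nwosu $109,650 + $211,850 = $321,500; Okafor $109,650 + $183,600 = $293,250; Ibarra $109,650 + $254,250 = $363,900.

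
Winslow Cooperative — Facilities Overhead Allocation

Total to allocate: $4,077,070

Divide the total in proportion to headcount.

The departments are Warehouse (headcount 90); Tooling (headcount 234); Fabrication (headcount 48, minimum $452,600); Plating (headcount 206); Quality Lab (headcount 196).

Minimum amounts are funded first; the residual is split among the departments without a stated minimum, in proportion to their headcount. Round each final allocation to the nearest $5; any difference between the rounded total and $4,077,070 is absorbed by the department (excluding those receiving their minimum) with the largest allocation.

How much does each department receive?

Minimums first: Fabrication $452,600. Balance $3,624,470.
Balance split over remaining headcount 726: Warehouse 449,314.46 → $449,315; Tooling 1,168,217.60 → $1,168,220; Plating 1,028,430.88 → $1,028,430; Quality Lab 978,507.05 → $978,505.

Warehouse: $449,315 · Tooling: $1,168,220 · Fabrication: $452,600 · Plating: $1,028,430 · Quality Lab: $978,505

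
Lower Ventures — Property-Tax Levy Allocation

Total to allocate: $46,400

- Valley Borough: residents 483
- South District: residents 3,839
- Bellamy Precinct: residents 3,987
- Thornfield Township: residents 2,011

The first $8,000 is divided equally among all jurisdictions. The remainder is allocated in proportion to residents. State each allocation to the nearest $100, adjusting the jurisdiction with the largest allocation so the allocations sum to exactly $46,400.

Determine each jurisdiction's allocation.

Valley Borough: $3,800 | South District: $16,300 | Bellamy Precinct: $16,800 | Thornfield Township: $9,500

Equal tier: $8,000 ÷ 4 = $2,000 apiece.
Remainder $38,400 by residents (total 10,320): Valley Borough 1,797.21 → $1,800; South District 14,284.65 → $14,300; Bellamy Precinct 14,835.35 → $14,800; Thornfield Township 7,482.79 → $7,500.
Totals: Valley Borough $2,000 + $1,800 = $3,800; South District $2,000 + $14,300 = $16,300; Bellamy Precinct $2,000 + $14,800 = $16,800; Thornfield Township $2,000 + $7,500 = $9,500.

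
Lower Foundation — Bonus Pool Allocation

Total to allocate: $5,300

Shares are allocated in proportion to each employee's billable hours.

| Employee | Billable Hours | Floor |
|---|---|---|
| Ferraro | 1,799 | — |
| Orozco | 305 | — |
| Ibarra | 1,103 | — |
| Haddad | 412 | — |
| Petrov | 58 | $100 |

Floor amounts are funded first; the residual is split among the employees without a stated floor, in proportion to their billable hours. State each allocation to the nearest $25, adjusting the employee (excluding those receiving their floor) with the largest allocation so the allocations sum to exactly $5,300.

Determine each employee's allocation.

Fund the minimums — Petrov $100. Residual $5,200.
Residual split over remaining billable hours 3,619: Ferraro 2,584.91 → $2,575; Orozco 438.24 → $450; Ibarra 1,584.86 → $1,575; Haddad 591.99 → $600.

Ferraro: $2,575 | Orozco: $450 | Ibarra: $1,575 | Haddad: $600 | Petrov: $100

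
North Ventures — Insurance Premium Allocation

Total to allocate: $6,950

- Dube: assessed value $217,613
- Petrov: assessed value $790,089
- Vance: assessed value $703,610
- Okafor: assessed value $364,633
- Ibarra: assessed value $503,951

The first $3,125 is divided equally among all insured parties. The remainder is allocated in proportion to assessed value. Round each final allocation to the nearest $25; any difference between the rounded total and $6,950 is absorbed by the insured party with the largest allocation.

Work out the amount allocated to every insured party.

Dube: $950; Petrov: $1,775; Vance: $1,675; Okafor: $1,175; Ibarra: $1,375

First tranche $3,125 split equally: $625 each.
Remainder $3,825 by assessed value (total 2,579,896): Dube 322.64 → $325; Petrov 1,171.40 → $1,175; Vance 1,043.18 → $1,050; Okafor 540.61 → $550; Ibarra 747.17 → $750.
Rounding difference −$25 on remainder applied to Petrov.
Totals: Dube $625 + $325 = $950; Petrov $625 + $1,150 = $1,775; Vance $625 + $1,050 = $1,675; Okafor $625 + $550 = $1,175; Ibarra $625 + $750 = $1,375.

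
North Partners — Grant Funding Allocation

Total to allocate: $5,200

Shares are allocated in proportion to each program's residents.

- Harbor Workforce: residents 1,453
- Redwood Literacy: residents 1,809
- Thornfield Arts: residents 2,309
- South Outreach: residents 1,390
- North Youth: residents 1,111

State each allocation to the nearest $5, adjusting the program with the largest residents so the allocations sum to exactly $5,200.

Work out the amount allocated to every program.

Total residents = 8,072.
Unrounded shares: Harbor Workforce 1,453/8,072 × $5,200 = 936.03; Redwood Literacy 1,809/8,072 × $5,200 = 1,165.36; Thornfield Arts 2,309/8,072 × $5,200 = 1,487.46; South Outreach 1,390/8,072 × $5,200 = 895.44; North Youth 1,111/8,072 × $5,200 = 715.71.
At nearest $5: Harbor Workforce $935; Redwood Literacy $1,165; Thornfield Arts $1,485; South Outreach $895; North Youth $715. Sum = $5,195.
Difference $5,200 − $5,195 = +$5 applied to largest residents (Thornfield Arts): Thornfield Arts becomes $1,490.

Harbor Workforce: $935; Redwood Literacy: $1,165; Thornfield Arts: $1,490; South Outreach: $895; North Youth: $715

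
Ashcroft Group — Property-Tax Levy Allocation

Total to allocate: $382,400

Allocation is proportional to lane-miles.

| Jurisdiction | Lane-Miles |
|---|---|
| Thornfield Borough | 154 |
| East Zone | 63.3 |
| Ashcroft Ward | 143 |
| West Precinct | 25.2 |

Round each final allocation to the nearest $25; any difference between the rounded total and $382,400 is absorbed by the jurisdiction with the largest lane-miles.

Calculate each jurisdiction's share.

Sum of lane-miles: 154 + 63.3 + 143 + 25.2 = 385.5.
Raw shares: Thornfield Borough 152,761.61; East Zone 62,790.97; Ashcroft Ward 141,850.06; West Precinct 24,997.35.
After rounding ($25): Thornfield Borough $152,750; East Zone $62,800; Ashcroft Ward $141,850; West Precinct $25,000. Sum = $382,400.
Sum already equals the total — no adjustment.

Thornfield Borough: $152,750 · East Zone: $62,800 · Ashcroft Ward: $141,850 · West Precinct: $25,000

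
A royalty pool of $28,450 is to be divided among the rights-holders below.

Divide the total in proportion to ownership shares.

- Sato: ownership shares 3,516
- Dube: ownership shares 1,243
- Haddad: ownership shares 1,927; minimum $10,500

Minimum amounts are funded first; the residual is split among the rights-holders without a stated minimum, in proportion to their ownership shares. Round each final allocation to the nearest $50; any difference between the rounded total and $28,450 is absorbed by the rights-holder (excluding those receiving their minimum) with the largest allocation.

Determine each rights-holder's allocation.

Guaranteed amounts: Haddad $10,500. Remaining pool $17,950.
Remaining pool split over remaining ownership shares 4,759: Sato 13,261.65 → $13,250; Dube 4,688.35 → $4,700.

Sato: $13,250 · Dube: $4,700 · Haddad: $10,500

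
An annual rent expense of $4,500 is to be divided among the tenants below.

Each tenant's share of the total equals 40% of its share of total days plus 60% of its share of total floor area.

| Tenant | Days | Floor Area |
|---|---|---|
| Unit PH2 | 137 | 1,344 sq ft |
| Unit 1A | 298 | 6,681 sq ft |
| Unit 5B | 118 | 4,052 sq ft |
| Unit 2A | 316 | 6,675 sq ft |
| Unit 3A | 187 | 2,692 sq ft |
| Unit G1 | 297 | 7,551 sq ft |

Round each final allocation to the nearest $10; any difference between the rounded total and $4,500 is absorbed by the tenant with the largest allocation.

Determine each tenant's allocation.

Days total 1,353; floor area total 28,995.
Composite weights (40% days + 60% floor area): Unit PH2 0.0683; Unit 1A 0.2264; Unit 5B 0.1187; Unit 2A 0.2315; Unit 3A 0.1110; Unit G1 0.2441.
Raw shares: Unit PH2 307.41; Unit 1A 1,018.58; Unit 5B 534.30; Unit 2A 1,041.97; Unit 3A 499.46; Unit G1 1,098.27.
After rounding ($10): Unit PH2 $310; Unit 1A $1,020; Unit 5B $530; Unit 2A $1,040; Unit 3A $500; Unit G1 $1,100. Sum = $4,500.
Rounded total matches; no reconciliation needed.

Unit PH2: $310; Unit 1A: $1,020; Unit 5B: $530; Unit 2A: $1,040; Unit 3A: $500; Unit G1: $1,100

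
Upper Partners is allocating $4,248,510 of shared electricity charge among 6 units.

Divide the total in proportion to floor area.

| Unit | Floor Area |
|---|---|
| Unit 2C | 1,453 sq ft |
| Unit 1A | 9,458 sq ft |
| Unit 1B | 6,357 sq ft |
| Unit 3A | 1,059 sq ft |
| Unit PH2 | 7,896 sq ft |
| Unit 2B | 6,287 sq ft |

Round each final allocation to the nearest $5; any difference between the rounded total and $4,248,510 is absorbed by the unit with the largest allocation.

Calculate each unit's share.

Floor area total: 32,510.
Unrounded shares: Unit 2C 1,453/32,510 × $4,248,510 = 189,882.65; Unit 1A 9,458/32,510 × $4,248,510 = 1,236,001.46; Unit 1B 6,357/32,510 × $4,248,510 = 830,752.94; Unit 3A 1,059/32,510 × $4,248,510 = 138,393.48; Unit PH2 7,896/32,510 × $4,248,510 = 1,031,874.35; Unit 2B 6,287/32,510 × $4,248,510 = 821,605.12.
At nearest $5: Unit 2C $189,885; Unit 1A $1,236,000; Unit 1B $830,755; Unit 3A $138,395; Unit PH2 $1,031,875; Unit 2B $821,605. Sum = $4,248,515.
Difference $4,248,510 − $4,248,515 = −$5 applied to largest allocation (Unit 1A): Unit 1A becomes $1,235,995.

Unit 2C: $189,885; Unit 1A: $1,235,995; Unit 1B: $830,755; Unit 3A: $138,395; Unit PH2: $1,031,875; Unit 2B: $821,605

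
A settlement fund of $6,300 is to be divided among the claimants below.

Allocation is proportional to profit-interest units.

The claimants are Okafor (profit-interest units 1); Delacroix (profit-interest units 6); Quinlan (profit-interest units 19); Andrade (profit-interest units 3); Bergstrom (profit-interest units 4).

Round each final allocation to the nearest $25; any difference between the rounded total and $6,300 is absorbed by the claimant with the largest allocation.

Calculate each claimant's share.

Okafor: $200 | Delacroix: $1,150 | Quinlan: $3,600 | Andrade: $575 | Bergstrom: $775

Total profit-interest units = 33.
Proportional shares: Okafor 1/33 × $6,300 = 190.91; Delacroix 6/33 × $6,300 = 1,145.45; Quinlan 19/33 × $6,300 = 3,627.27; Andrade 3/33 × $6,300 = 572.73; Bergstrom 4/33 × $6,300 = 763.64.
After rounding ($25): Okafor $200; Delacroix $1,150; Quinlan $3,625; Andrade $575; Bergstrom $775. Sum = $6,325.
Difference $6,300 − $6,325 = −$25 applied to largest allocation (Quinlan): Quinlan becomes $3,600.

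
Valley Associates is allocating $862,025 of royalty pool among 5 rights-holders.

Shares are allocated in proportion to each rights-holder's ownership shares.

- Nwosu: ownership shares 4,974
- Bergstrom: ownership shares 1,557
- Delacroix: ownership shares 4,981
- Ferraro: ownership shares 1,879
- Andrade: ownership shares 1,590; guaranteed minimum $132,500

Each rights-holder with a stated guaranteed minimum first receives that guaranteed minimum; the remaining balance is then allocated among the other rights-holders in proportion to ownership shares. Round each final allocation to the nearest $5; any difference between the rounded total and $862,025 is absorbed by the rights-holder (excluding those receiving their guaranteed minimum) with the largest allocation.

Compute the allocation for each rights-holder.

Fund the minimums — Andrade $132,500. Balance $729,525.
Balance split over remaining ownership shares 13,391: Nwosu 270,977.32 → $270,975; Bergstrom 84,823.42 → $84,825; Delacroix 271,358.68 → $271,360; Ferraro 102,365.58 → $102,365.

Nwosu: $270,975 | Bergstrom: $84,825 | Delacroix: $271,360 | Ferraro: $102,365 | Andrade: $132,500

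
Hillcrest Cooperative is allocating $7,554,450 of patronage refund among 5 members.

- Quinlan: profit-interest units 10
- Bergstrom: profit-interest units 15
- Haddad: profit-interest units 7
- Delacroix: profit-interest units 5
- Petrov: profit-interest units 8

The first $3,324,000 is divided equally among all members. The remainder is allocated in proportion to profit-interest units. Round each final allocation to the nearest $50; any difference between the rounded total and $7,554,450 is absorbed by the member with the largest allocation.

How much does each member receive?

Quinlan: $1,604,900 · Bergstrom: $2,074,950 · Haddad: $1,322,850 · Delacroix: $1,134,850 · Petrov: $1,416,900

$3,324,000 shared equally gives $664,800 per member.
Remainder $4,230,450 by profit-interest units (total 45): Quinlan 940,100.00 → $940,100; Bergstrom 1,410,150.00 → $1,410,150; Haddad 658,070.00 → $658,050; Delacroix 470,050.00 → $470,050; Petrov 752,080.00 → $752,100.
Totals: Quinlan $664,800 + $940,100 = $1,604,900; Bergstrom $664,800 + $1,410,150 = $2,074,950; Haddad $664,800 + $658,050 = $1,322,850; Delacroix $664,800 + $470,050 = $1,134,850; Petrov $664,800 + $752,100 = $1,416,900.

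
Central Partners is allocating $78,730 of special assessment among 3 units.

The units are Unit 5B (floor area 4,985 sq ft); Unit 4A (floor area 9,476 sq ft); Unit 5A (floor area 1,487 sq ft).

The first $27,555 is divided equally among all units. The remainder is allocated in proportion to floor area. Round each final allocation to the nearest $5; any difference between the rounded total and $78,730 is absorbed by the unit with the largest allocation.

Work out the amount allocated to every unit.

$27,555 shared equally gives $9,185 per unit.
Remainder $51,175 by floor area (total 15,948): Unit 5B 15,996.20 → $15,995; Unit 4A 30,407.22 → $30,405; Unit 5A 4,771.58 → $4,770.
Rounding difference +$5 on remainder applied to Unit 4A.
Totals: Unit 5B $9,185 + $15,995 = $25,180; Unit 4A $9,185 + $30,410 = $39,595; Unit 5A $9,185 + $4,770 = $13,955.

Unit 5B: $25,180 · Unit 4A: $39,595 · Unit 5A: $13,955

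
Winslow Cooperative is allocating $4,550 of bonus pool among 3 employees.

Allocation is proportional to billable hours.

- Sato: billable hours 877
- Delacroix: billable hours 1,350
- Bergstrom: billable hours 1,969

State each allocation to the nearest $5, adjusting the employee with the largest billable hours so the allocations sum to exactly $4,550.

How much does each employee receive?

Sato: $950 | Delacroix: $1,465 | Bergstrom: $2,135

Sum of billable hours: 877 + 1,350 + 1,969 = 4,196.
Unrounded shares: Sato 950.99; Delacroix 1,463.89; Bergstrom 2,135.12.
At nearest $5: Sato $950; Delacroix $1,465; Bergstrom $2,135. Sum = $4,550.
Rounded total matches; no reconciliation needed.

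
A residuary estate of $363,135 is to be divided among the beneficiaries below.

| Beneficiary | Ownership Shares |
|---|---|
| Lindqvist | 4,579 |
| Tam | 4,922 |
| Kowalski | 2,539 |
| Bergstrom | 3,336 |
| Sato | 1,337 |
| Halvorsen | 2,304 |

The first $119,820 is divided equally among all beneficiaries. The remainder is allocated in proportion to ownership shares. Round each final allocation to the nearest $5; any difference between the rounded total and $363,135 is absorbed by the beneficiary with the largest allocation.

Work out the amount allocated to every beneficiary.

Lindqvist: $78,555; Tam: $82,945; Kowalski: $52,455; Bergstrom: $62,655; Sato: $37,075; Halvorsen: $49,450

$119,820 shared equally gives $19,970 per beneficiary.
Remainder $243,315 by ownership shares (total 19,017): Lindqvist 58,586.50 → $58,585; Tam 62,975.04 → $62,975; Kowalski 32,485.50 → $32,485; Bergstrom 42,682.80 → $42,685; Sato 17,106.39 → $17,105; Halvorsen 29,478.77 → $29,480.
Totals: Lindqvist $19,970 + $58,585 = $78,555; Tam $19,970 + $62,975 = $82,945; Kowalski $19,970 + $32,485 = $52,455; Bergstrom $19,970 + $42,685 = $62,655; Sato $19,970 + $17,105 = $37,075; Halvorsen $19,970 + $29,480 = $49,450.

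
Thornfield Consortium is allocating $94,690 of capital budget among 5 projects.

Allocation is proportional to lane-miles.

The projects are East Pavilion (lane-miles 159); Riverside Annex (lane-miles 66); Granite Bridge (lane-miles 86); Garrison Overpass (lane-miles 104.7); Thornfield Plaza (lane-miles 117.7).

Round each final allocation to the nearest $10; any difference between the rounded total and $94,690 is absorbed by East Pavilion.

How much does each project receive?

Lane-miles total: 533.4.
Pro-rata amounts: East Pavilion 159/533.4 × $94,690 = 28,225.93; Riverside Annex 66/533.4 × $94,690 = 11,716.42; Granite Bridge 86/533.4 × $94,690 = 15,266.85; Garrison Overpass 104.7/533.4 × $94,690 = 18,586.51; Thornfield Plaza 117.7/533.4 × $94,690 = 20,894.29.
After rounding ($10): East Pavilion $28,230; Riverside Annex $11,720; Granite Bridge $15,270; Garrison Overpass $18,590; Thornfield Plaza $20,890. Sum = $94,700.
Difference $94,690 − $94,700 = −$10 applied to East Pavilion: East Pavilion becomes $28,220.

East Pavilion: $28,220 | Riverside Annex: $11,720 | Granite Bridge: $15,270 | Garrison Overpass: $18,590 | Thornfield Plaza: $20,890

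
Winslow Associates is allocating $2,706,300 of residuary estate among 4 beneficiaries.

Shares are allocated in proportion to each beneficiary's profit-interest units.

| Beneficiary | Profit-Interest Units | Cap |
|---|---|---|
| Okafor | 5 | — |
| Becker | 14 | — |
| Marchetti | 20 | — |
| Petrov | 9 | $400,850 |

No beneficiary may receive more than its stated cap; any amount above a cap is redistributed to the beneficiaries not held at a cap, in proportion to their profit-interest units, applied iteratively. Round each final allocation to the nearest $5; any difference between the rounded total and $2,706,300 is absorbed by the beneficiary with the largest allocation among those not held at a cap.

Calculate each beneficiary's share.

Sum of profit-interest units: 48.
Unconstrained shares: Okafor 281,906.25; Becker 789,337.50; Marchetti 1,127,625.00; Petrov 507,431.25.
Capped: Petrov ($400,850); balance $2,305,450 reallocated over remaining profit-interest units 39.
Shares after redistribution: Okafor 295,570.51 → $295,570; Becker 827,597.44 → $827,595; Marchetti 1,182,282.05 → $1,182,280.
Rounding difference +$5 applied to Marchetti → $1,182,285.

Okafor: $295,570 | Becker: $827,595 | Marchetti: $1,182,285 | Petrov: $400,850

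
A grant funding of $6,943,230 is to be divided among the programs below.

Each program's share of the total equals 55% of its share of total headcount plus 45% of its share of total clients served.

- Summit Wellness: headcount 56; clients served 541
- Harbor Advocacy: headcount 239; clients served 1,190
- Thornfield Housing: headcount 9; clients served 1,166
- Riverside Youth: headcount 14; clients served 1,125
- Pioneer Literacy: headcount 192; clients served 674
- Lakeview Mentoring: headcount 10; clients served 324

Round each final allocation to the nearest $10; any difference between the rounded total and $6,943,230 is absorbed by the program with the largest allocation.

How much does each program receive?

Totals — headcount 520, clients served 5,020.
Blended shares (55% headcount + 45% clients served): Summit Wellness 0.1077; Harbor Advocacy 0.3595; Thornfield Housing 0.1140; Riverside Youth 0.1157; Pioneer Literacy 0.2635; Lakeview Mentoring 0.0396.
Proportional shares: Summit Wellness 747,971.85; Harbor Advocacy 2,495,825.73; Thornfield Housing 791,813.89; Riverside Youth 803,014.45; Pioneer Literacy 1,829,508.12; Lakeview Mentoring 275,095.96.
At nearest $10: Summit Wellness $747,970; Harbor Advocacy $2,495,830; Thornfield Housing $791,810; Riverside Youth $803,010; Pioneer Literacy $1,829,510; Lakeview Mentoring $275,100. Sum = $6,943,230.
No rounding difference to absorb.

Summit Wellness: $747,970; Harbor Advocacy: $2,495,830; Thornfield Housing: $791,810; Riverside Youth: $803,010; Pioneer Literacy: $1,829,510; Lakeview Mentoring: $275,100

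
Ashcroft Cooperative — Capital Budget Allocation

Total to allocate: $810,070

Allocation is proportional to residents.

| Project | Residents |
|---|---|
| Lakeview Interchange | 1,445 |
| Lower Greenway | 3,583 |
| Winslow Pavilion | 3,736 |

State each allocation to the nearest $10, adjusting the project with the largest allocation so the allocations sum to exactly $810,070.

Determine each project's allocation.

Lakeview Interchange: $133,560; Lower Greenway: $331,180; Winslow Pavilion: $345,330

Residents total: 8,764.
Proportional shares: Lakeview Interchange 1,445/8,764 × $810,070 = 133,563.57; Lower Greenway 3,583/8,764 × $810,070 = 331,182.20; Winslow Pavilion 3,736/8,764 × $810,070 = 345,324.23.
At nearest $10: Lakeview Interchange $133,560; Lower Greenway $331,180; Winslow Pavilion $345,320. Sum = $810,060.
Difference $810,070 − $810,060 = +$10 applied to largest allocation (Winslow Pavilion): Winslow Pavilion becomes $345,330.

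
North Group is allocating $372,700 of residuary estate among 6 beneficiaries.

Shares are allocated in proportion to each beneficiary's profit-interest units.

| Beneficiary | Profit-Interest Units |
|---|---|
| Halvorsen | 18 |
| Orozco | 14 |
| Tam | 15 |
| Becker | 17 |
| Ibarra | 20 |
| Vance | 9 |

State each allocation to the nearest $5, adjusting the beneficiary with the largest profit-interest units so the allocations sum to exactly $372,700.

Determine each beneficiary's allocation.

Halvorsen: $72,135 | Orozco: $56,105 | Tam: $60,115 | Becker: $68,130 | Ibarra: $80,145 | Vance: $36,070

Combined profit-interest units = 93.
Raw shares: Halvorsen 18/93 × $372,700 = 72,135.48; Orozco 14/93 × $372,700 = 56,105.38; Tam 15/93 × $372,700 = 60,112.90; Becker 17/93 × $372,700 = 68,127.96; Ibarra 20/93 × $372,700 = 80,150.54; Vance 9/93 × $372,700 = 36,067.74.
Rounded to nearest $5: Halvorsen $72,135; Orozco $56,105; Tam $60,115; Becker $68,130; Ibarra $80,150; Vance $36,070. Sum = $372,705.
Difference $372,700 − $372,705 = −$5 applied to largest profit-interest units (Ibarra): Ibarra becomes $80,145.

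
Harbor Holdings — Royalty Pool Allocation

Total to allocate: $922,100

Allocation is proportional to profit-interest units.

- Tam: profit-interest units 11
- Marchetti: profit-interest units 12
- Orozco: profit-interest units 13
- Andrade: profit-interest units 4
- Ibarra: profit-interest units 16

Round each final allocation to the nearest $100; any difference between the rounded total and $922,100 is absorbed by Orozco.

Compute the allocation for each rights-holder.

Tam: $181,100 · Marchetti: $197,600 · Orozco: $214,000 · Andrade: $65,900 · Ibarra: $263,500

Profit-interest units total: 56.
Proportional shares: Tam 11/56 × $922,100 = 181,126.79; Marchetti 12/56 × $922,100 = 197,592.86; Orozco 13/56 × $922,100 = 214,058.93; Andrade 4/56 × $922,100 = 65,864.29; Ibarra 16/56 × $922,100 = 263,457.14.
Rounded to nearest $100: Tam $181,100; Marchetti $197,600; Orozco $214,100; Andrade $65,900; Ibarra $263,500. Sum = $922,200.
Difference $922,100 − $922,200 = −$100 applied to Orozco: Orozco becomes $214,000.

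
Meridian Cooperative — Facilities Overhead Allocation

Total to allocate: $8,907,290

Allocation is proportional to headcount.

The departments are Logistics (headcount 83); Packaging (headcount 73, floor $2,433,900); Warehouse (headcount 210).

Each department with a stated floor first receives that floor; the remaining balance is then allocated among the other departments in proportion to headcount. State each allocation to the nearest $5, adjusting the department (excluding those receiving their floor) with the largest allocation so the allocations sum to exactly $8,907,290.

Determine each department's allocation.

Logistics: $1,833,760 · Packaging: $2,433,900 · Warehouse: $4,639,630

Fund the minimums — Packaging $2,433,900. Remaining pool $6,473,390.
Remaining pool split over remaining headcount 293: Logistics 1,833,758.94 → $1,833,760; Warehouse 4,639,631.06 → $4,639,630.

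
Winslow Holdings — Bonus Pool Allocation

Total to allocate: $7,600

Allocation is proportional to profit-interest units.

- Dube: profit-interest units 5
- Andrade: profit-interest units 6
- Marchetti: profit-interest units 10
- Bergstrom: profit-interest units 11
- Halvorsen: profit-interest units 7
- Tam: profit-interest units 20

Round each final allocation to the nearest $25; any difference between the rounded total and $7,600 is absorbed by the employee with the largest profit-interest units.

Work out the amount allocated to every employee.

Dube: $650 · Andrade: $775 · Marchetti: $1,300 · Bergstrom: $1,425 · Halvorsen: $900 · Tam: $2,550

Profit-interest units total: 59.
Unrounded shares: Dube 5/59 × $7,600 = 644.07; Andrade 6/59 × $7,600 = 772.88; Marchetti 10/59 × $7,600 = 1,288.14; Bergstrom 11/59 × $7,600 = 1,416.95; Halvorsen 7/59 × $7,600 = 901.69; Tam 20/59 × $7,600 = 2,576.27.
After rounding ($25): Dube $650; Andrade $775; Marchetti $1,300; Bergstrom $1,425; Halvorsen $900; Tam $2,575. Sum = $7,625.
Difference $7,600 − $7,625 = −$25 applied to largest profit-interest units (Tam): Tam becomes $2,550.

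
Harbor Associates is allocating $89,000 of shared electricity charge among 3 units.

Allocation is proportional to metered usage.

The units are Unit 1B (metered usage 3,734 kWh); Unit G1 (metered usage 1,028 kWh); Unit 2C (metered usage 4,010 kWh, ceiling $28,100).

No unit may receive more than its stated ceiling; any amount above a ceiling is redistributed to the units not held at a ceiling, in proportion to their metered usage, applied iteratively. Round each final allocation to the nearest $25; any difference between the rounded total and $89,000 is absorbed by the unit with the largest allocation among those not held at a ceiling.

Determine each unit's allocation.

Sum of metered usage: 8,772.
Unconstrained shares: Unit 1B 37,884.86; Unit G1 10,430.00; Unit 2C 40,685.13.
Held at cap: Unit 2C ($28,100); remaining pool $60,900 reallocated over remaining metered usage 4,762.
Shares after redistribution: Unit 1B 47,753.17 → $47,750; Unit G1 13,146.83 → $13,150.

Unit 1B: $47,750 | Unit G1: $13,150 | Unit 2C: $28,100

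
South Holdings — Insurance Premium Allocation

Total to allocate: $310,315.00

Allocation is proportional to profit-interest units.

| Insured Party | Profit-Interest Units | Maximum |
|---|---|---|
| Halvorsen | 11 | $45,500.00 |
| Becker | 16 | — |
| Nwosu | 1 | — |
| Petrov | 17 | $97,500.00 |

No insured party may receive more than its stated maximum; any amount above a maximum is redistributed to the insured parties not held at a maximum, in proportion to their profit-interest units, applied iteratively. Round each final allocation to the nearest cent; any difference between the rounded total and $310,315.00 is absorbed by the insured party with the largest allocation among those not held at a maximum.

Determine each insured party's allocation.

Halvorsen: $45,500.00 | Becker: $157,472.94 | Nwosu: $9,842.06 | Petrov: $97,500.00

Combined profit-interest units = 45.
Pro-rata shares before constraints: Halvorsen 75,854.7778; Becker 110,334.2222; Nwosu 6,895.8889; Petrov 117,230.1111.
Capped: Halvorsen ($45,500.00), Petrov ($97,500.00); balance $167,315.00 reallocated over remaining profit-interest units 17.
Redistributed shares: Becker 157,472.9412 → $157,472.94; Nwosu 9,842.0588 → $9,842.06.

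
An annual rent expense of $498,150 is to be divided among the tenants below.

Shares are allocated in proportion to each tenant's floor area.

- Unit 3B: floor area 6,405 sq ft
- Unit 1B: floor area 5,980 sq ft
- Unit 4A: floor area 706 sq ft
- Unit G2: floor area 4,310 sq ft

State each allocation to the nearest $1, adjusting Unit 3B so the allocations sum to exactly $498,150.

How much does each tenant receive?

Unit 3B: $183,361 · Unit 1B: $171,193 · Unit 4A: $20,211 · Unit G2: $123,385

Floor area total: 17,401.
Raw shares: Unit 3B 6,405/17,401 × $498,150 = 183,360.19; Unit 1B 5,980/17,401 × $498,150 = 171,193.44; Unit 4A 706/17,401 × $498,150 = 20,211.13; Unit G2 4,310/17,401 × $498,150 = 123,385.24.
After rounding ($1): Unit 3B $183,360; Unit 1B $171,193; Unit 4A $20,211; Unit G2 $123,385. Sum = $498,149.
Difference $498,150 − $498,149 = +$1 applied to Unit 3B: Unit 3B becomes $183,361.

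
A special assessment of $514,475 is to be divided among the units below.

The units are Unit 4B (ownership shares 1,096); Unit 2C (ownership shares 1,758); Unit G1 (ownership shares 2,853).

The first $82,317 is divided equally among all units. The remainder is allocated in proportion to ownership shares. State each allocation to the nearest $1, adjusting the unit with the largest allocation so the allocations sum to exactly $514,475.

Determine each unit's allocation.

First tranche $82,317 split equally: $27,439 each.
Remainder $432,158 by ownership shares (total 5,707): Unit 4B 82,993.72 → $82,994; Unit 2C 133,123.14 → $133,123; Unit G1 216,041.14 → $216,041.
Totals: Unit 4B $27,439 + $82,994 = $110,433; Unit 2C $27,439 + $133,123 = $160,562; Unit G1 $27,439 + $216,041 = $243,480.

Unit 4B: $110,433 | Unit 2C: $160,562 | Unit G1: $243,480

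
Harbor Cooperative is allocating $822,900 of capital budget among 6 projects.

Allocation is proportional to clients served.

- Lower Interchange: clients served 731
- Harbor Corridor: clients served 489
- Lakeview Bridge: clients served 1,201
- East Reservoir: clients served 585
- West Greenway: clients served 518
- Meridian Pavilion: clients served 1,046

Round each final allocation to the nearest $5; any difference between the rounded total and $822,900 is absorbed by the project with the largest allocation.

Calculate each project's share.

Total clients served = 4,570.
Pro-rata amounts: Lower Interchange 731/4,570 × $822,900 = 131,627.99; Harbor Corridor 489/4,570 × $822,900 = 88,052.10; Lakeview Bridge 1,201/4,570 × $822,900 = 216,258.84; East Reservoir 585/4,570 × $822,900 = 105,338.40; West Greenway 518/4,570 × $822,900 = 93,274.00; Meridian Pavilion 1,046/4,570 × $822,900 = 188,348.67.
Rounded to nearest $5: Lower Interchange $131,630; Harbor Corridor $88,050; Lakeview Bridge $216,260; East Reservoir $105,340; West Greenway $93,275; Meridian Pavilion $188,350. Sum = $822,905.
Difference $822,900 − $822,905 = −$5 applied to largest allocation (Lakeview Bridge): Lakeview Bridge becomes $216,255.

Lower Interchange: $131,630; Harbor Corridor: $88,050; Lakeview Bridge: $216,255; East Reservoir: $105,340; West Greenway: $93,275; Meridian Pavilion: $188,350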